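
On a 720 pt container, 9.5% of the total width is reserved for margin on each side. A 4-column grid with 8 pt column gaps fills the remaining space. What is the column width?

Margins: 9.5% × 720 = 68.4 pt each, so content = 720 − 136.8 = 583.2 pt.
4c + 3·8 = 583.2 → 4c = 559.2 → c = 139.8 pt.

139.8 pt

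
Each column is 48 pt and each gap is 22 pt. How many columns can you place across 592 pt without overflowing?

k columns need k·48 + (k−1)·22 = k·70 − 22.
k·70 − 22 ≤ 592 → k ≤ 614 / 70 ≈ 8.77, so k = 8.

8 columns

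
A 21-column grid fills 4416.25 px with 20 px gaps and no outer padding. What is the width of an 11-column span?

2303.75 px

4416.25 − 20·20 = 4016.25; ÷21 gives c = 191.25 px.
Span of 11: 11·191.25 + 10·20 = 2103.75 + 200 = 2303.75 px.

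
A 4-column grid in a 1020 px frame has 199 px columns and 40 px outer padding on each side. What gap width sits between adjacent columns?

Inside the margins: 1020 − 80 = 940 px.
Columns use 796 px, leaving 144 px across 3 gaps = 48 px each.

48 px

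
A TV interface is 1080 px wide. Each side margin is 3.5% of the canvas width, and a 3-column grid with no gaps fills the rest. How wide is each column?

Margins: 3.5% × 1080 = 37.8 px each, so content = 1080 − 75.6 = 1004.4 px.
1004.4 / 3 = 334.8 px per column.

334.8 px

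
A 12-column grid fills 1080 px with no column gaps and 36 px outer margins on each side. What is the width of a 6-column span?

Inside the margins: 1080 − 72 = 1008 px.
With no column gaps, each column is 1008/12 = 84 px.
6-column span = 6·84 = 504 px.

504 px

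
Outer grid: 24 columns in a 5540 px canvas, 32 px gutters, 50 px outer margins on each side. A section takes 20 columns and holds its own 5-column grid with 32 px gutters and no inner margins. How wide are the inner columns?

880 px

Take off 100 px of margins, leaving 5440 px.
24c + 23·32 = 5440 → 24c = 4704 → c = 196 px.
Span of 20: 20·196 + 19·32 = 3920 + 608 = 4528 px.
Subtracting 4 gutters of 32 leaves 4400 for 5 columns, so d = 880 px.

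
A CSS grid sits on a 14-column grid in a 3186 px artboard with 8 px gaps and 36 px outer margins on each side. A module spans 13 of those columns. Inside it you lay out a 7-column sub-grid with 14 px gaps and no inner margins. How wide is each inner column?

401 px

Take off 72 px of margins, leaving 3114 px.
14c + 13·8 = 3114 → 14c = 3010 → c = 215 px.
13 columns plus 12 gaps: 2795 + 96 = 2891 px.
7d + 6·14 = 2891 → 7d = 2807 → d = 401 px.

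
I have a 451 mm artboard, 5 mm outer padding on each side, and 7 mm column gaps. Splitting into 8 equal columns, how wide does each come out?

49 mm

Content width = 451 − 2·5 = 441 mm.
441 − 7·7 = 392; ÷8 gives c = 49 mm.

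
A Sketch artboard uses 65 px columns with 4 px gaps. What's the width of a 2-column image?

134 px

2 columns plus 1 gap: 130 + 4 = 134 px.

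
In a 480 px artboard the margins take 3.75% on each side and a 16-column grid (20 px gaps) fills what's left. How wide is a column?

480 × (1 − 2·3.75%) = 480 × 92.5% = 444 px for the columns.
Subtracting 15 gaps of 20 leaves 144 for 16 columns, so c = 9 px.

9 px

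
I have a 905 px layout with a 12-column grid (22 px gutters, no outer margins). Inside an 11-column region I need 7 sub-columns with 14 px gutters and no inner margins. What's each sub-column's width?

106.25 px

Subtracting 11 gutters of 22 leaves 663 for 12 columns, so c = 55.25 px.
Span of 11: 11·55.25 + 10·22 = 607.75 + 220 = 827.75 px.
827.75 − 6·14 = 743.75; ÷7 gives d = 106.25 px.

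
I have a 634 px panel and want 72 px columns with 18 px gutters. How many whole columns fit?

7 columns

Each extra column adds 72 + 18 = 90 px.
(634 + 18) / 90 = 7.24, so 7 columns fit.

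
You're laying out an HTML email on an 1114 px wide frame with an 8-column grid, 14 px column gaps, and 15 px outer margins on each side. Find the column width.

123.25 px

Content width = 1114 − 2·15 = 1084 px.
1084 − 7·14 = 986; ÷8 gives c = 123.25 px.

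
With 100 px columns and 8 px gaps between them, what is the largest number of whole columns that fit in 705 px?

6 columns

6 columns: 6·100 + 5·8 = 640 px ≤ 705.
7 columns: 748 px > 705. So 6.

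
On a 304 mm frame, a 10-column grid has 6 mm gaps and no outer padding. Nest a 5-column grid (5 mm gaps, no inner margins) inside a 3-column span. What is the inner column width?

Subtracting 9 gaps of 6 leaves 250 for 10 columns, so c = 25 mm.
Span of 3: 3·25 + 2·6 = 75 + 12 = 87 mm.
Subtracting 4 gaps of 5 leaves 67 for 5 columns, so d = 13.4 mm.

13.4 mm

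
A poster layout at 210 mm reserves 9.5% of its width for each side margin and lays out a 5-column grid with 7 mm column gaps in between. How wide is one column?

Each margin = 9.5% of 210 = 19.95 mm; content = 210 − 2·19.95 = 170.1 mm.
Subtracting 4 column gaps of 7 leaves 142.1 for 5 columns, so c = 28.42 mm.

28.42 mm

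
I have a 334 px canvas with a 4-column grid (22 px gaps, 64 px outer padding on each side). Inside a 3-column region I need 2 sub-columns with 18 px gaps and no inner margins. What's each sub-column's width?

Subtract both margins: 334 − 2·64 = 206 px.
4c + 3·22 = 206 → 4c = 140 → c = 35 px.
3-column span = 3·35 + 2·22 = 149 px.
2 columns + 1 gap: 2d + 1·18 = 149.
2d = 149 − 18 = 131, so d = 65.5 px.

65.5 px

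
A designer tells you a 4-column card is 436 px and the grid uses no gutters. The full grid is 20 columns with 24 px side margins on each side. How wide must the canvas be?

2228 px

4c = 436 → c = 109 px.
Total width: 2·24 + 20·109 = 2228 px.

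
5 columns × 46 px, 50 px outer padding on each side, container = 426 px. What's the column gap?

24 px

Inside the margins: 426 − 100 = 326 px.
5·46 + 4g = 326 → 4g = 96 → g = 24 px.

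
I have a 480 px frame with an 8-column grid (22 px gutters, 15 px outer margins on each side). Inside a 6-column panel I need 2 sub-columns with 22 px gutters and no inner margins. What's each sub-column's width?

Take off 30 px of margins, leaving 450 px.
450 − 7·22 = 296; ÷8 gives c = 37 px.
6-column span = 6·37 + 5·22 = 332 px.
2d + 1·22 = 332 → 2d = 310 → d = 155 px.

155 px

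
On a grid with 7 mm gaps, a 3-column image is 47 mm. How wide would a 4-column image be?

65 mm

Subtracting 2 gaps of 7 leaves 33 for 3 columns, so c = 11 mm.
Span of 4: 4·11 + 3·7 = 44 + 21 = 65 mm.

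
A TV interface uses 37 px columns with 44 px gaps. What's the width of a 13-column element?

1009 px

13 columns plus 12 gaps: 481 + 528 = 1009 px.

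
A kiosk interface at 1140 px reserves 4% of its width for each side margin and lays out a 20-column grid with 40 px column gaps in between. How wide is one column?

14.44 px

1140 × (1 − 2·4%) = 1140 × 92% = 1048.8 px for the columns.
20c + 19·40 = 1048.8 → 20c = 288.8 → c = 14.44 px.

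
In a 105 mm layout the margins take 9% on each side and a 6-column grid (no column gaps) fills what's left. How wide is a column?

14.35 mm

105 × (1 − 2·9%) = 105 × 82% = 86.1 mm for the columns.
With no column gaps, each column is 86.1/6 = 14.35 mm.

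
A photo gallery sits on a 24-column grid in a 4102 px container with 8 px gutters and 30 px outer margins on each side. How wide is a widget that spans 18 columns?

3029.5 px

Subtract both margins: 4102 − 2·30 = 4042 px.
Subtracting 23 gutters of 8 leaves 3858 for 24 columns, so c = 160.75 px.
Span of 18: 18·160.75 + 17·8 = 2893.5 + 136 = 3029.5 px.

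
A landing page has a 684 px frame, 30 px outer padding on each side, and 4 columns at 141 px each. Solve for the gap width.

Take off 60 px of margins, leaving 624 px.
4·141 + 3g = 624 → 3g = 60 → g = 20 px.

20 px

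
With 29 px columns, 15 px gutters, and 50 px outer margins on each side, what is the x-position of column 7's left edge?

314 px

Column 7 starts at margin + 6·(column + gutter) = 50 + 6·44 = 314 px.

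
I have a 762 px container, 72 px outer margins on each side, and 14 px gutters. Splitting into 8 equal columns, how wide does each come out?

65 px

Take off 144 px of margins, leaving 618 px.
8 columns + 7 gutters: 8c + 7·14 = 618.
8c = 618 − 98 = 520, so c = 65 px.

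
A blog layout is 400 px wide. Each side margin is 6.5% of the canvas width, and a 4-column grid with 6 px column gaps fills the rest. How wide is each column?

82.5 px

Margins: 6.5% × 400 = 26 px each, so content = 400 − 52 = 348 px.
Subtracting 3 column gaps of 6 leaves 330 for 4 columns, so c = 82.5 px.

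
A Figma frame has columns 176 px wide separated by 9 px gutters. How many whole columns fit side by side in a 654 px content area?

k columns need k·176 + (k−1)·9 = k·185 − 9.
k·185 − 9 ≤ 654 → k ≤ 663 / 185 ≈ 3.58, so k = 3.

3 columns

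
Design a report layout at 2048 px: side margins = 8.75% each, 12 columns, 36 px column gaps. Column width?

2048 × (1 − 2·8.75%) = 2048 × 82.5% = 1689.6 px for the columns.
1689.6 − 11·36 = 1293.6; ÷12 gives c = 107.8 px.

107.8 px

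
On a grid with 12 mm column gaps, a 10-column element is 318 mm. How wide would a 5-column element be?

153 mm

Subtracting 9 column gaps of 12 leaves 210 for 10 columns, so c = 21 mm.
Span of 5: 5·21 + 4·12 = 105 + 48 = 153 mm.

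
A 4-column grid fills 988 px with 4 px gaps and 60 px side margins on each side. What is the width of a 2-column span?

432 px

Take off 120 px of margins, leaving 868 px.
4 columns + 3 gaps: 4c + 3·4 = 868.
4c = 868 − 12 = 856, so c = 214 px.
2-column span = 2·214 + 1·4 = 432 px.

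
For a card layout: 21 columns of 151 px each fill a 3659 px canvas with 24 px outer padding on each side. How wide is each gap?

Content width = 3659 − 2·24 = 3611 px.
21·151 + 20g = 3611 → 20g = 440 → g = 22 px.

22 px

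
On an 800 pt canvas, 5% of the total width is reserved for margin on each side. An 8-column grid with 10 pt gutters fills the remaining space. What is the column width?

81.25 pt

Margins: 5% × 800 = 40 pt each, so content = 800 − 80 = 720 pt.
Subtracting 7 gutters of 10 leaves 650 for 8 columns, so c = 81.25 pt.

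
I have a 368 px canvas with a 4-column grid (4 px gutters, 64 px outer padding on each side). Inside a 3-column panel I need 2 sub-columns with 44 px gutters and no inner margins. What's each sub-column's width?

Outer content = 368 − 2·64 = 240 px.
240 − 3·4 = 228; ÷4 gives c = 57 px.
Span of 3: 3·57 + 2·4 = 171 + 8 = 179 px.
179 − 1·44 = 135; ÷2 gives d = 67.5 px.

67.5 px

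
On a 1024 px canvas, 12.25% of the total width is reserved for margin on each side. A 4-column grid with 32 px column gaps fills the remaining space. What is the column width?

169.28 px

Margins: 12.25% × 1024 = 125.44 px each, so content = 1024 − 250.88 = 773.12 px.
Subtracting 3 column gaps of 32 leaves 677.12 for 4 columns, so c = 169.28 px.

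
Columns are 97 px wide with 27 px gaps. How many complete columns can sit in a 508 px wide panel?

4 columns

Each extra column adds 97 + 27 = 124 px.
(508 + 27) / 124 = 4.31, so 4 columns fit.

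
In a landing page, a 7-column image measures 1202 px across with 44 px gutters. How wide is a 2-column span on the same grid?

Subtracting 6 gutters of 44 leaves 938 for 7 columns, so c = 134 px.
Span of 2: 2·134 + 1·44 = 268 + 44 = 312 px.

312 px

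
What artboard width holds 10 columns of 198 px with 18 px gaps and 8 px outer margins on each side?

Total width: 2·8 + 10·198 + 9·18 = 2158 px.

2158 px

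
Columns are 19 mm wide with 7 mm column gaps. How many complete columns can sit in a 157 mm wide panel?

Each extra column adds 19 + 7 = 26 mm.
(157 + 7) / 26 = 6.31, so 6 columns fit.

6 columns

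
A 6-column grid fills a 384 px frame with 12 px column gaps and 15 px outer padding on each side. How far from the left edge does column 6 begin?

320 px

Subtract both margins: 384 − 2·15 = 354 px.
6 columns + 5 column gaps: 6c + 5·12 = 354.
6c = 354 − 60 = 294, so c = 49 px.
Each column+gutter stride is 61 px; 5 of them past the 15 px margin is 15 + 305 = 320 px.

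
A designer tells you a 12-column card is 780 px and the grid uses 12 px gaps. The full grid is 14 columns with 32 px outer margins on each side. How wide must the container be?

12 columns + 11 gaps: 12c + 11·12 = 780.
12c = 780 − 132 = 648, so c = 54 px.
Adding margins, columns and gutters: 64 + 756 + 156 = 976 px.

976 px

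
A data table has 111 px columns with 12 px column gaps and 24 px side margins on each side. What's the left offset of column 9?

Column 9 starts at margin + 8·(column + gutter) = 24 + 8·123 = 1008 px.

1008 px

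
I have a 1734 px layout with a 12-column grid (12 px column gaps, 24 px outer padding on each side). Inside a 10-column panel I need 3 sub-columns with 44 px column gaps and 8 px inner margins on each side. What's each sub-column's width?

433 px

Outer content = 1734 − 2·24 = 1686 px.
Subtracting 11 column gaps of 12 leaves 1554 for 12 columns, so c = 129.5 px.
10-column span = 10·129.5 + 9·12 = 1403 px.
Inner content = 1403 − 2·8 = 1387 px.
Subtracting 2 column gaps of 44 leaves 1299 for 3 columns, so d = 433 px.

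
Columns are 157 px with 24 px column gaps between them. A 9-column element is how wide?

9-column span = 9·157 + 8·24 = 1605 px.

1605 px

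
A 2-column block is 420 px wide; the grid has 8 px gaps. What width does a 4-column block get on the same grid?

2 columns + 1 gap: 2c + 1·8 = 420.
2c = 420 − 8 = 412, so c = 206 px.
4-column span = 4·206 + 3·8 = 848 px.

848 px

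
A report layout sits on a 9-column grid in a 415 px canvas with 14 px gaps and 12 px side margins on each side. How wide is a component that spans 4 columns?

166 px

Content width = 415 − 2·12 = 391 px.
9 columns + 8 gaps: 9c + 8·14 = 391.
9c = 391 − 112 = 279, so c = 31 px.
Span of 4: 4·31 + 3·14 = 124 + 42 = 166 px.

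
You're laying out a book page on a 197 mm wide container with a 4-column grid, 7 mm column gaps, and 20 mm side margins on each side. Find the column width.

Subtract both margins: 197 − 2·20 = 157 mm.
Subtracting 3 column gaps of 7 leaves 136 for 4 columns, so c = 34 mm.

34 mm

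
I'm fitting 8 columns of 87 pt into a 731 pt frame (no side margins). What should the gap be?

5 pt

8·87 + 7g = 731 → 7g = 35 → g = 5 pt.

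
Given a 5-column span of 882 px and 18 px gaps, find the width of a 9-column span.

Subtracting 4 gaps of 18 leaves 810 for 5 columns, so c = 162 px.
Span of 9: 9·162 + 8·18 = 1458 + 144 = 1602 px.

1602 px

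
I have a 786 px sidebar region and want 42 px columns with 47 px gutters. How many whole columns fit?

Each extra column adds 42 + 47 = 89 px.
(786 + 47) / 89 = 9.36, so 9 columns fit.

9 columns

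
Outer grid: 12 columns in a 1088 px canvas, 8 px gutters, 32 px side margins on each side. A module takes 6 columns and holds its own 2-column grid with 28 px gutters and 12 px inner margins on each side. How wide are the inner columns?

Subtract both margins: 1088 − 2·32 = 1024 px.
1024 − 11·8 = 936; ÷12 gives c = 78 px.
Span of 6: 6·78 + 5·8 = 468 + 40 = 508 px.
Inner content = 508 − 2·12 = 484 px.
Subtracting 1 gutter of 28 leaves 456 for 2 columns, so d = 228 px.

228 px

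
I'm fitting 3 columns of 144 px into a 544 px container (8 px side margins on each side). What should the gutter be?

48 px

Take off 16 px of margins, leaving 528 px.
3·144 + 2g = 528 → 2g = 96 → g = 48 px.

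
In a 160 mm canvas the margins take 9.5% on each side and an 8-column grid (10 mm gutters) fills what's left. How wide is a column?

160 × (1 − 2·9.5%) = 160 × 81% = 129.6 mm for the columns.
Subtracting 7 gutters of 10 leaves 59.6 for 8 columns, so c = 7.45 mm.

7.45 mm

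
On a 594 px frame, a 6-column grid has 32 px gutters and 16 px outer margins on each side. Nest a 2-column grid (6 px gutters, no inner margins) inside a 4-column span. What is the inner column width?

179 px

Outer content = 594 − 2·16 = 562 px.
6 columns + 5 gutters: 6c + 5·32 = 562.
6c = 562 − 160 = 402, so c = 67 px.
4-column span = 4·67 + 3·32 = 364 px.
2 columns + 1 gutter: 2d + 1·6 = 364.
2d = 364 − 6 = 358, so d = 179 px.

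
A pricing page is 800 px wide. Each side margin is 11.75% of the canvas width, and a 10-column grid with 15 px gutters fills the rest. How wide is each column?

47.7 px

Each margin = 11.75% of 800 = 94 px; content = 800 − 2·94 = 612 px.
Subtracting 9 gutters of 15 leaves 477 for 10 columns, so c = 47.7 px.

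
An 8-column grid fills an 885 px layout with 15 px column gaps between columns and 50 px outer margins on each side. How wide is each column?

Take off 100 px of margins, leaving 785 px.
Subtracting 7 column gaps of 15 leaves 680 for 8 columns, so c = 85 px.

85 px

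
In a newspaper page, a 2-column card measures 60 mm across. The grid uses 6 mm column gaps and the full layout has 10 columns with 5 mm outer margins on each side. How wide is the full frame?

334 mm

2c + 1·6 = 60 → 2c = 54 → c = 27 mm.
Adding margins, columns and gutters: 10 + 270 + 54 = 334 mm.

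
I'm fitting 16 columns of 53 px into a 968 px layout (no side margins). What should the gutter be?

8 px

16·53 + 15g = 968 → 15g = 120 → g = 8 px.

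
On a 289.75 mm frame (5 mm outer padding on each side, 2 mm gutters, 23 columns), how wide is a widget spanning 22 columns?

267.5 mm

Content width = 289.75 − 2·5 = 279.75 mm.
23c + 22·2 = 279.75 → 23c = 235.75 → c = 10.25 mm.
22-column span = 22·10.25 + 21·2 = 267.5 mm.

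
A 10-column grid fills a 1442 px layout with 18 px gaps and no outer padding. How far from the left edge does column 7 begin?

876 px

Subtracting 9 gaps of 18 leaves 1280 for 10 columns, so c = 128 px.
Each column+gutter stride is 146 px; with no margin, 6 of them is 876 px.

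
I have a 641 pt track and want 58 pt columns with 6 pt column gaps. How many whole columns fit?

10 columns

10 columns: 10·58 + 9·6 = 634 pt ≤ 641.
11 columns: 698 pt > 641. So 10.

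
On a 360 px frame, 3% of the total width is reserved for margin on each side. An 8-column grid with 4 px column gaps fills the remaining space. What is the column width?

38.8 px

Margins: 3% × 360 = 10.8 px each, so content = 360 − 21.6 = 338.4 px.
338.4 − 7·4 = 310.4; ÷8 gives c = 38.8 px.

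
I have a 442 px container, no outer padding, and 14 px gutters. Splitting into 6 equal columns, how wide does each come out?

62 px

6c + 5·14 = 442 → 6c = 372 → c = 62 px.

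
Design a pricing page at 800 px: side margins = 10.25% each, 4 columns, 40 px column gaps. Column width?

Margins: 10.25% × 800 = 82 px each, so content = 800 − 164 = 636 px.
4 columns + 3 column gaps: 4c + 3·40 = 636.
4c = 636 − 120 = 516, so c = 129 px.

129 px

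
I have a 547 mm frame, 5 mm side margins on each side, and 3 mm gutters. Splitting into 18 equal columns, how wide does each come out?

Content width = 547 − 2·5 = 537 mm.
Subtracting 17 gutters of 3 leaves 486 for 18 columns, so c = 27 mm.

27 mm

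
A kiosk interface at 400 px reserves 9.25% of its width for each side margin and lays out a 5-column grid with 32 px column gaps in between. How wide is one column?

Each margin = 9.25% of 400 = 37 px; content = 400 − 2·37 = 326 px.
5c + 4·32 = 326 → 5c = 198 → c = 39.6 px.

39.6 px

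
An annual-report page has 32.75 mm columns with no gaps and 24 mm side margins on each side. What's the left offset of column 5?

Column 5 starts at margin + 4·(column + gutter) = 24 + 4·32.75 = 155 mm.

155 mm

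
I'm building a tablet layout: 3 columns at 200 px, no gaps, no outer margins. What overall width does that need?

Summing: 600 = 600 px.

600 px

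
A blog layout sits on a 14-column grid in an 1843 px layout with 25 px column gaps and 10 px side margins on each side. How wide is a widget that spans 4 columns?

Subtract both margins: 1843 − 2·10 = 1823 px.
14c + 13·25 = 1823 → 14c = 1498 → c = 107 px.
4-column span = 4·107 + 3·25 = 503 px.

503 px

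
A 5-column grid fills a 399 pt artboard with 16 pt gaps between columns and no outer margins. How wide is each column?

67 pt

5c + 4·16 = 399 → 5c = 335 → c = 67 pt.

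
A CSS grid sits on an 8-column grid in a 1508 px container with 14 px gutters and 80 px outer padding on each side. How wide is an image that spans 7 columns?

1177.75 px

Inside the margins: 1508 − 160 = 1348 px.
Subtracting 7 gutters of 14 leaves 1250 for 8 columns, so c = 156.25 px.
7-column span = 7·156.25 + 6·14 = 1177.75 px.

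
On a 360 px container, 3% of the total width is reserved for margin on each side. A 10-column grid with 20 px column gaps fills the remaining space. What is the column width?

360 × (1 − 2·3%) = 360 × 94% = 338.4 px for the columns.
10 columns + 9 column gaps: 10c + 9·20 = 338.4.
10c = 338.4 − 180 = 158.4, so c = 15.84 px.

15.84 px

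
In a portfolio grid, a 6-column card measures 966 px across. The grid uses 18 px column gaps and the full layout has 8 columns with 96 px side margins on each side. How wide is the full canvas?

6c + 5·18 = 966 → 6c = 876 → c = 146 px.
Total width: 2·96 + 8·146 + 7·18 = 1486 px.

1486 px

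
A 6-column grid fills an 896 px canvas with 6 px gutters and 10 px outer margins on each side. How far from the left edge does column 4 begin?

Inside the margins: 896 − 20 = 876 px.
6c + 5·6 = 876 → 6c = 846 → c = 141 px.
Each column+gutter stride is 147 px; 3 of them past the 10 px margin is 10 + 441 = 451 px.

451 px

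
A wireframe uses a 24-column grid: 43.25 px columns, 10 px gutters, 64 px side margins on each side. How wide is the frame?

Adding margins, columns and gutters: 128 + 1038 + 230 = 1396 px.

1396 px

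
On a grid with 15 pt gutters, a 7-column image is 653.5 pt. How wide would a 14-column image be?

1322 pt

7c + 6·15 = 653.5 → 7c = 563.5 → c = 80.5 pt.
14-column span = 14·80.5 + 13·15 = 1322 pt.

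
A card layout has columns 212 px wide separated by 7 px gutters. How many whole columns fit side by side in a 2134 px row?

9 columns

k columns need k·212 + (k−1)·7 = k·219 − 7.
k·219 − 7 ≤ 2134 → k ≤ 2141 / 219 ≈ 9.78, so k = 9.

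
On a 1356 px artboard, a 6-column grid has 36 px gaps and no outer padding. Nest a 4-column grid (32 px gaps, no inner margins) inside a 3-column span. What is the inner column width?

141 px

6c + 5·36 = 1356 → 6c = 1176 → c = 196 px.
3-column span = 3·196 + 2·36 = 660 px.
660 − 3·32 = 564; ÷4 gives d = 141 px.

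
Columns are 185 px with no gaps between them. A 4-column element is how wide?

With no gaps, 4 columns span 4·185 = 740 px.

740 px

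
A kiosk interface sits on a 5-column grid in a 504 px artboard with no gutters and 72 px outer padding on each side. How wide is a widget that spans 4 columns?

Subtract both margins: 504 − 2·72 = 360 px.
With no gutters, each column is 360/5 = 72 px.
With no gutters, 4 columns span 4·72 = 288 px.

288 px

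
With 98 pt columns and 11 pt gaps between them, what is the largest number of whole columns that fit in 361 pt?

3 columns: 3·98 + 2·11 = 316 pt ≤ 361.
4 columns: 425 pt > 361. So 3.

3 columns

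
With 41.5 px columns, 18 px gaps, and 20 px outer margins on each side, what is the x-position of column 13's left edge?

Before column 13: the margin + 12 columns + 12 gaps.
Offset = 20 + 12·(41.5 + 18) = 20 + 714 = 734 px.

734 px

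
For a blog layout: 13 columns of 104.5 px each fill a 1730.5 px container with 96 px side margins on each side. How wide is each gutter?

Subtract both margins: 1730.5 − 2·96 = 1538.5 px.
13·104.5 + 12g = 1538.5 → 12g = 180 → g = 15 px.

15 px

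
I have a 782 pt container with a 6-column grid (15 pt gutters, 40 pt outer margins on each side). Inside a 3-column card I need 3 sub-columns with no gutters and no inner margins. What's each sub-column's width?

114.5 pt

Take off 80 pt of margins, leaving 702 pt.
Subtracting 5 gutters of 15 leaves 627 for 6 columns, so c = 104.5 pt.
3 columns plus 2 gutters: 313.5 + 30 = 343.5 pt.
With no gutters, each column is 343.5/3 = 114.5 pt.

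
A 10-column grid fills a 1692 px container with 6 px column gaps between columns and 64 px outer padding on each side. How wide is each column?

Content width = 1692 − 2·64 = 1564 px.
Subtracting 9 column gaps of 6 leaves 1510 for 10 columns, so c = 151 px.

151 px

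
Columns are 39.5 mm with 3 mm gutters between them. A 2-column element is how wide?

82 mm

2-column span = 2·39.5 + 1·3 = 82 mm.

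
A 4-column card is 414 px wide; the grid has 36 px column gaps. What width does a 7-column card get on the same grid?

414 − 3·36 = 306; ÷4 gives c = 76.5 px.
7-column span = 7·76.5 + 6·36 = 751.5 px.

751.5 px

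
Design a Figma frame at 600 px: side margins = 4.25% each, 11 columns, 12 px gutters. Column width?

Margins: 4.25% × 600 = 25.5 px each, so content = 600 − 51 = 549 px.
549 − 10·12 = 429; ÷11 gives c = 39 px.

39 px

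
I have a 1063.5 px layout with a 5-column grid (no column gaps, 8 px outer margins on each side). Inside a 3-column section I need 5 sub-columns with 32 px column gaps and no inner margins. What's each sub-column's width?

100.1 px

Outer content = 1063.5 − 2·8 = 1047.5 px.
5c = 1047.5 → c = 209.5 px.
3-column span = 3·209.5 = 628.5 px.
628.5 − 4·32 = 500.5; ÷5 gives d = 100.1 px.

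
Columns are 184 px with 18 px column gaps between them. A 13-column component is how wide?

2608 px

13 columns plus 12 column gaps: 2392 + 216 = 2608 px.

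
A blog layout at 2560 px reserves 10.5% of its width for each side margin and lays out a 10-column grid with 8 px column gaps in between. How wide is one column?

Margins: 10.5% × 2560 = 268.8 px each, so content = 2560 − 537.6 = 2022.4 px.
2022.4 − 9·8 = 1950.4; ÷10 gives c = 195.04 px.

195.04 px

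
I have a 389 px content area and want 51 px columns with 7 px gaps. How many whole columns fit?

Each extra column adds 51 + 7 = 58 px.
(389 + 7) / 58 = 6.83, so 6 columns fit.

6 columns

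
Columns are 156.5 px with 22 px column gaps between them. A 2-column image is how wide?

335 px

2-column span = 2·156.5 + 1·22 = 335 px.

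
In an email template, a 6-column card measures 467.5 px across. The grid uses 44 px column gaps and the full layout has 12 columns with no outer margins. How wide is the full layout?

979 px

6 columns + 5 column gaps: 6c + 5·44 = 467.5.
6c = 467.5 − 220 = 247.5, so c = 41.25 px.
Total width: 12·41.25 + 11·44 = 979 px.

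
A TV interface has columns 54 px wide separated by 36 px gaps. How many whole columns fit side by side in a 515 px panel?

6 columns

k columns need k·54 + (k−1)·36 = k·90 − 36.
k·90 − 36 ≤ 515 → k ≤ 551 / 90 ≈ 6.12, so k = 6.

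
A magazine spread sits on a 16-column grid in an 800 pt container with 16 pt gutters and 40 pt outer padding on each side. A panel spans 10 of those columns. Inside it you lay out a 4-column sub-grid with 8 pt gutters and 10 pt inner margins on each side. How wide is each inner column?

Take off 80 pt of margins, leaving 720 pt.
16 columns + 15 gutters: 16c + 15·16 = 720.
16c = 720 − 240 = 480, so c = 30 pt.
10-column span = 10·30 + 9·16 = 444 pt.
Inner content = 444 − 2·10 = 424 pt.
424 − 3·8 = 400; ÷4 gives d = 100 pt.

100 pt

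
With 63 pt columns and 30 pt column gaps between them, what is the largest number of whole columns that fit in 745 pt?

8 columns: 8·63 + 7·30 = 714 pt ≤ 745.
9 columns: 807 pt > 745. So 8.

8 columns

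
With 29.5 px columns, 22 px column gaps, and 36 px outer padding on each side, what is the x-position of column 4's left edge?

190.5 px

Column 4 starts at margin + 3·(column + gutter) = 36 + 3·51.5 = 190.5 px.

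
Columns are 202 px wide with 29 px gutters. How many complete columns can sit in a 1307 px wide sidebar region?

5 columns

Each extra column adds 202 + 29 = 231 px.
(1307 + 29) / 231 = 5.78, so 5 columns fit.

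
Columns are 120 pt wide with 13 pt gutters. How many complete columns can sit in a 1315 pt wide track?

k columns need k·120 + (k−1)·13 = k·133 − 13.
k·133 − 13 ≤ 1315 → k ≤ 1328 / 133 ≈ 9.98, so k = 9.

9 columns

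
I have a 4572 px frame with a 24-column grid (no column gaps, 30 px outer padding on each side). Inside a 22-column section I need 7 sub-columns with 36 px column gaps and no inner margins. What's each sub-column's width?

Subtract both margins: 4572 − 2·30 = 4512 px.
4512 / 24 = 188 px per column.
With no column gaps, 22 columns span 22·188 = 4136 px.
4136 − 6·36 = 3920; ÷7 gives d = 560 px.

560 px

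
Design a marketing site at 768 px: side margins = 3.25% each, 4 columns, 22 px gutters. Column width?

163.02 px

Each margin = 3.25% of 768 = 24.96 px; content = 768 − 2·24.96 = 718.08 px.
4 columns + 3 gutters: 4c + 3·22 = 718.08.
4c = 718.08 − 66 = 652.08, so c = 163.02 px.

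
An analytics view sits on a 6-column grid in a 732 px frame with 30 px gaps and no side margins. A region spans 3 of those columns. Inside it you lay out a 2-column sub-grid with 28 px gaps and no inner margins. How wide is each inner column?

6c + 5·30 = 732 → 6c = 582 → c = 97 px.
Span of 3: 3·97 + 2·30 = 291 + 60 = 351 px.
351 − 1·28 = 323; ÷2 gives d = 161.5 px.

161.5 px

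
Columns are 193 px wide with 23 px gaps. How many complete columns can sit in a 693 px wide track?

3 columns: 3·193 + 2·23 = 625 px ≤ 693.
4 columns: 841 px > 693. So 3.

3 columns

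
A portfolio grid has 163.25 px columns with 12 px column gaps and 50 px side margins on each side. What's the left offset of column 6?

926.25 px

Column 6 starts at margin + 5·(column + gutter) = 50 + 5·175.25 = 926.25 px.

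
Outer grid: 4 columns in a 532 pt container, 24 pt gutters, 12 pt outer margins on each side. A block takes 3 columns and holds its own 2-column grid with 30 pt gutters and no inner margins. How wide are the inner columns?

172.5 pt

Outer content = 532 − 2·12 = 508 pt.
508 − 3·24 = 436; ÷4 gives c = 109 pt.
3 columns plus 2 gutters: 327 + 48 = 375 pt.
2 columns + 1 gutter: 2d + 1·30 = 375.
2d = 375 − 30 = 345, so d = 172.5 pt.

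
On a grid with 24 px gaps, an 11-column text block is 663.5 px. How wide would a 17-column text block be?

1038.5 px

11 columns + 10 gaps: 11c + 10·24 = 663.5.
11c = 663.5 − 240 = 423.5, so c = 38.5 px.
Span of 17: 17·38.5 + 16·24 = 654.5 + 384 = 1038.5 px.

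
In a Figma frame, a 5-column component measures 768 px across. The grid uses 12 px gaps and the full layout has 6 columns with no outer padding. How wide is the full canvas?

Subtracting 4 gaps of 12 leaves 720 for 5 columns, so c = 144 px.
Total width: 6·144 + 5·12 = 924 px.

924 px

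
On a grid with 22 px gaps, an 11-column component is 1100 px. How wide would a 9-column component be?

896 px

11 columns + 10 gaps: 11c + 10·22 = 1100.
11c = 1100 − 220 = 880, so c = 80 px.
9 columns plus 8 gaps: 720 + 176 = 896 px.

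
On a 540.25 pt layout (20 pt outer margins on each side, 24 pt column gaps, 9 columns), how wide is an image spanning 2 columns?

Content width = 540.25 − 2·20 = 500.25 pt.
9c + 8·24 = 500.25 → 9c = 308.25 → c = 34.25 pt.
2-column span = 2·34.25 + 1·24 = 92.5 pt.

92.5 pt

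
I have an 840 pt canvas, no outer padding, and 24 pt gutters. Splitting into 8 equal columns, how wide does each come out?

840 − 7·24 = 672; ÷8 gives c = 84 pt.

84 pt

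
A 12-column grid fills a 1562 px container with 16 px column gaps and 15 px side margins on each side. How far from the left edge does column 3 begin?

Take off 30 px of margins, leaving 1532 px.
12 columns + 11 column gaps: 12c + 11·16 = 1532.
12c = 1532 − 176 = 1356, so c = 113 px.
Each column+gutter stride is 129 px; 2 of them past the 15 px margin is 15 + 258 = 273 px.

273 px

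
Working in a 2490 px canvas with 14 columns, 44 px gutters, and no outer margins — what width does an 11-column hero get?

14 columns + 13 gutters: 14c + 13·44 = 2490.
14c = 2490 − 572 = 1918, so c = 137 px.
Span of 11: 11·137 + 10·44 = 1507 + 440 = 1947 px.

1947 px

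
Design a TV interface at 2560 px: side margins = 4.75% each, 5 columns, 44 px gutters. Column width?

2560 × (1 − 2·4.75%) = 2560 × 90.5% = 2316.8 px for the columns.
5 columns + 4 gutters: 5c + 4·44 = 2316.8.
5c = 2316.8 − 176 = 2140.8, so c = 428.16 px.

428.16 px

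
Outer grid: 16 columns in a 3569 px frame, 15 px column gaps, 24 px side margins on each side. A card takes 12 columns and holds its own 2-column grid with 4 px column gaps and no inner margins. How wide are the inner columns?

Outer content = 3569 − 2·24 = 3521 px.
Subtracting 15 column gaps of 15 leaves 3296 for 16 columns, so c = 206 px.
Span of 12: 12·206 + 11·15 = 2472 + 165 = 2637 px.
2637 − 1·4 = 2633; ÷2 gives d = 1316.5 px.

1316.5 px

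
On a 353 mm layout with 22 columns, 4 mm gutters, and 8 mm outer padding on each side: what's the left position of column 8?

116.5 mm

Inside the margins: 353 − 16 = 337 mm.
22 columns + 21 gutters: 22c + 21·4 = 337.
22c = 337 − 84 = 253, so c = 11.5 mm.
Each column+gutter stride is 15.5 mm; 7 of them past the 8 mm margin is 8 + 108.5 = 116.5 mm.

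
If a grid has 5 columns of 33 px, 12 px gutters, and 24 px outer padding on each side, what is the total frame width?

261 px

Frame = 2·24 + 5·33 + 4·12 = 48 + 165 + 48 = 261 px.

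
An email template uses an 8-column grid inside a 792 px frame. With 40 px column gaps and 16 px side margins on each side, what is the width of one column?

60 px

Inside the margins: 792 − 32 = 760 px.
Subtracting 7 column gaps of 40 leaves 480 for 8 columns, so c = 60 px.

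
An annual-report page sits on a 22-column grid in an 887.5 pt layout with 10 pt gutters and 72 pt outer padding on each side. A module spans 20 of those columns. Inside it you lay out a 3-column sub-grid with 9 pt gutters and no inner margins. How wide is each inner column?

219 pt

Take off 144 pt of margins, leaving 743.5 pt.
743.5 − 21·10 = 533.5; ÷22 gives c = 24.25 pt.
20-column span = 20·24.25 + 19·10 = 675 pt.
Subtracting 2 gutters of 9 leaves 657 for 3 columns, so d = 219 pt.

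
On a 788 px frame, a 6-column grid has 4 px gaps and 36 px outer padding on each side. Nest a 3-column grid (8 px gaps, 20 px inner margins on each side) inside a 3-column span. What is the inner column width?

Outer content = 788 − 2·36 = 716 px.
Subtracting 5 gaps of 4 leaves 696 for 6 columns, so c = 116 px.
3 columns plus 2 gaps: 348 + 8 = 356 px.
Inner content = 356 − 2·20 = 316 px.
Subtracting 2 gaps of 8 leaves 300 for 3 columns, so d = 100 px.

100 px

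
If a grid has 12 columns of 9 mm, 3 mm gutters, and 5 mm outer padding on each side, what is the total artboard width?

151 mm

Adding margins, columns and gutters: 10 + 108 + 33 = 151 mm.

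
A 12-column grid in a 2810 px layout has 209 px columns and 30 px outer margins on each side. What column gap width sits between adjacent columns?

22 px

Content width = 2810 − 2·30 = 2750 px.
12 columns take 12·209 = 2508 px; remaining 242 splits into 11 column gaps.
g = 242 / 11 = 22 px.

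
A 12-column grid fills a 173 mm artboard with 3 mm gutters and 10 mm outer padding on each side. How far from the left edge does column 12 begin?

Take off 20 mm of margins, leaving 153 mm.
12c + 11·3 = 153 → 12c = 120 → c = 10 mm.
Before column 12: the margin + 11 columns + 11 gutters.
Offset = 10 + 11·(10 + 3) = 10 + 143 = 153 mm.

153 mm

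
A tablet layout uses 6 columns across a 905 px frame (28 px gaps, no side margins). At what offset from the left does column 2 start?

155.5 px

Subtracting 5 gaps of 28 leaves 765 for 6 columns, so c = 127.5 px.
Before column 2: 1 column + 1 gap.
Offset = 1·(127.5 + 28) = 1·155.5 = 155.5 px.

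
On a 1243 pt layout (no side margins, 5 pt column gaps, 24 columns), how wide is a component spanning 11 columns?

24 columns + 23 column gaps: 24c + 23·5 = 1243.
24c = 1243 − 115 = 1128, so c = 47 pt.
Span of 11: 11·47 + 10·5 = 517 + 50 = 567 pt.

567 pt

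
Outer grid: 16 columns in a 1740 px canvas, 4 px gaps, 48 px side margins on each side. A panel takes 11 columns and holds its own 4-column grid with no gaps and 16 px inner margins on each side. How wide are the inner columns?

274.25 px

Inside the margins: 1740 − 96 = 1644 px.
16 columns + 15 gaps: 16c + 15·4 = 1644.
16c = 1644 − 60 = 1584, so c = 99 px.
Span of 11: 11·99 + 10·4 = 1089 + 40 = 1129 px.
Inner content = 1129 − 2·16 = 1097 px.
1097 / 4 = 274.25 px per column.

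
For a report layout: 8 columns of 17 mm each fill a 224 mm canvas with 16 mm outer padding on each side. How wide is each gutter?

8 mm

Take off 32 mm of margins, leaving 192 mm.
8 columns take 8·17 = 136 mm; remaining 56 splits into 7 gutters.
g = 56 / 7 = 8 mm.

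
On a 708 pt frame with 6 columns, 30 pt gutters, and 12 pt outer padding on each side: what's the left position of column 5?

488 pt

Take off 24 pt of margins, leaving 684 pt.
684 − 5·30 = 534; ÷6 gives c = 89 pt.
Each column+gutter stride is 119 pt; 4 of them past the 12 pt margin is 12 + 476 = 488 pt.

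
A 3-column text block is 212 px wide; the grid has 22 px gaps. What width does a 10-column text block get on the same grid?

758 px

3c + 2·22 = 212 → 3c = 168 → c = 56 px.
Span of 10: 10·56 + 9·22 = 560 + 198 = 758 px.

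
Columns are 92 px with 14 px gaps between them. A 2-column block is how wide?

2-column span = 2·92 + 1·14 = 198 px.

198 px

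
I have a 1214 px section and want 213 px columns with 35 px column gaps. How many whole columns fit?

5 columns

5 columns: 5·213 + 4·35 = 1205 px ≤ 1214.
6 columns: 1453 px > 1214. So 5.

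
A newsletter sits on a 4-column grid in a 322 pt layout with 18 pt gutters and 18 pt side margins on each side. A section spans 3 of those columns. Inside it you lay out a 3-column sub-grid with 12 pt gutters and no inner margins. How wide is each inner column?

Outer content = 322 − 2·18 = 286 pt.
4c + 3·18 = 286 → 4c = 232 → c = 58 pt.
3-column span = 3·58 + 2·18 = 210 pt.
210 − 2·12 = 186; ÷3 gives d = 62 pt.

62 pt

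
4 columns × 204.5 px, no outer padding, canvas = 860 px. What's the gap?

4·204.5 + 3g = 860 → 3g = 42 → g = 14 px.

14 px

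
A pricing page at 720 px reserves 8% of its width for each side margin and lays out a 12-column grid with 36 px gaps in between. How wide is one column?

Margins: 8% × 720 = 57.6 px each, so content = 720 − 115.2 = 604.8 px.
604.8 − 11·36 = 208.8; ÷12 gives c = 17.4 px.

17.4 px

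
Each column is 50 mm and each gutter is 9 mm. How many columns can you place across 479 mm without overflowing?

8 columns

8 columns: 8·50 + 7·9 = 463 mm ≤ 479.
9 columns: 522 mm > 479. So 8.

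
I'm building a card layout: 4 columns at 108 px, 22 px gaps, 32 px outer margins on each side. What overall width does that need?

562 px

Container = 2·32 + 4·108 + 3·22 = 64 + 432 + 66 = 562 px.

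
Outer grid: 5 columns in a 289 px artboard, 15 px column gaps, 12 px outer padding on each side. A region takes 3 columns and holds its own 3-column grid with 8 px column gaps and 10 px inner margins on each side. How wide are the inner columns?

Inside the margins: 289 − 24 = 265 px.
265 − 4·15 = 205; ÷5 gives c = 41 px.
Span of 3: 3·41 + 2·15 = 123 + 30 = 153 px.
Inner content = 153 − 2·10 = 133 px.
Subtracting 2 column gaps of 8 leaves 117 for 3 columns, so d = 39 px.

39 px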